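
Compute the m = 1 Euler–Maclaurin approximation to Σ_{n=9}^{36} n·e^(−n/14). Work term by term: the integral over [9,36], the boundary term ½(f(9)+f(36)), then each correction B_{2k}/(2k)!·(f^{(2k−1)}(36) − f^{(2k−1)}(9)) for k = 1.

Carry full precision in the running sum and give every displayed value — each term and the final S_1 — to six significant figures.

S_1 ≈ 119.521

The integral term ∫_9^36 x·e^(−x/14) dx = 115.805.
Endpoint term: (f(9) + f(36))/2 = (4.73209 + 2.75135)/2 = 3.74172.
Running total after boundary: 119.547.
Correction k=1: B_{2}/2! · (f^{(1)}(36) − f^{(1)}(9)) = 1/12 · (-0.120098 − 0.187781) = -0.0256567.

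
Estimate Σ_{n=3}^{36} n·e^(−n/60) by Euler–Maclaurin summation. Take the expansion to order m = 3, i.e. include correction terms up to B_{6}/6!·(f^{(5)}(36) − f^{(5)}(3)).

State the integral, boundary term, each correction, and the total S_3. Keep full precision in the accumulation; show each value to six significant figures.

S_3 ≈ 445.741

Integral: ∫_3^36 x·e^(−x/60) dx = 434.492.
Endpoint term: (f(3) + f(36))/2 = (2.85369 + 19.7572)/2 = 11.3055.
Running total after boundary: 445.798.
Correction k=1: B_{2}/2! · (f^{(1)}(36) − f^{(1)}(3)) = 1/12 · (0.219525 − 0.903668) = -0.0570119.
After k=1: 445.741.
Correction k=2: B_{4}/4! · (f^{(3)}(36) − f^{(3)}(3)) = −1/720 · (0.000365874 − 0.000779480) = 5.74452e-07.
After k=2: 445.741.
Correction k=3: B_{6}/6! · (f^{(5)}(36) − f^{(5)}(3)) = 1/30240 · (1.86325e-07 − 3.63317e-07) = -5.85291e-12.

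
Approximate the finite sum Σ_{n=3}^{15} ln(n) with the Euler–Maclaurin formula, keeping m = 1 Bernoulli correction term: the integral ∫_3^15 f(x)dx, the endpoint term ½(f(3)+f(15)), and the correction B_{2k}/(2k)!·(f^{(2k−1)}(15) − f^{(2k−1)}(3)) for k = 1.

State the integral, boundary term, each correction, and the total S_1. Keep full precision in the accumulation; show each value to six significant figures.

S_1 ≈ 27.2060

∫_3^15 ln(x) dx evaluates to 25.3249.
Boundary: ½(f(3) + f(15)) = ½(1.09861 + 2.70805) = 1.90333.
Integral + boundary = 27.2282.
k=1: B_{2}/(2)! × [f^{(1)}(15) − f^{(1)}(3)] = 1/12 × (0.0666667 − 0.333333) = -0.0222222.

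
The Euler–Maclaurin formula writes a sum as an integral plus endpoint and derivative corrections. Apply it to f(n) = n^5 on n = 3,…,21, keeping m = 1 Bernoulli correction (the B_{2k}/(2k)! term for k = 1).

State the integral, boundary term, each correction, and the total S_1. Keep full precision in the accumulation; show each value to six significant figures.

∫_3^21 x^5 dx evaluates to 1.42942e+07.
Boundary: ½(f(3) + f(21)) = ½(243.000 + 4.08410e+06) = 2.04217e+06.
Integral + boundary = 1.63364e+07.
Order-1 term: 1/12 · (972405 − 405.000) = 81000.0.

S_1 ≈ 1.64174e+07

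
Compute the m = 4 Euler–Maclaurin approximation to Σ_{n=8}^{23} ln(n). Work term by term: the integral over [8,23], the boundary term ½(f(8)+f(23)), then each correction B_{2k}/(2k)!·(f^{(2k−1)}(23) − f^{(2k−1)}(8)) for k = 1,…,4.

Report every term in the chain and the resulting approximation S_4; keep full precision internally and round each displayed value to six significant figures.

S_4 ≈ 43.0815

∫_8^23 ln(x) dx evaluates to 40.4808.
½[f(8) + f(23)] = ½[2.07944 + 3.13549] = 2.60747.
So far: 43.0883.
Order-1 term: 1/12 · (0.0434783 − 0.125000) = -0.00679348.
Running total after k=1: 43.0815.
Order-2 term: −1/720 · (0.000164379 − 0.00390625) = 5.19704e-06.
Running total after k=2: 43.0815.
Order-3 term: 1/30240 · (3.72883e-06 − 0.000732422) = -2.40970e-08.
Running total after k=3: 43.0815.
Order-4 term: −1/1209600 · (2.11465e-07 − 0.000343323) = 2.83657e-10.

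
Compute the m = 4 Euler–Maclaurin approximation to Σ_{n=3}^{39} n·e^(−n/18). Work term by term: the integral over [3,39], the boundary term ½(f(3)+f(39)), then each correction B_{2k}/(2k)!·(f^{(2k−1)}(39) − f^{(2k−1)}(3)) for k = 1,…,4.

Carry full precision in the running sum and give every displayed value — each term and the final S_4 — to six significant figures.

∫_3^39 x·e^(−x/18) dx evaluates to 202.433.
Boundary: ½(f(3) + f(39)) = ½(2.53945 + 4.46779) = 3.50362.
So far: 205.936.
Correction k=1: B_{2}/2! · (f^{(1)}(39) − f^{(1)}(3)) = 1/12 · (-0.133652 − 0.705401) = -0.0699211.
After k=1: 205.866.
Correction k=2: B_{4}/4! · (f^{(3)}(39) − f^{(3)}(3)) = −1/720 · (0.000294647 − 0.00740236) = 9.87182e-06.
After k=2: 205.866.
Correction k=3: B_{6}/6! · (f^{(5)}(39) − f^{(5)}(3)) = 1/30240 · (3.09198e-06 − 3.89739e-05) = -1.18657e-09.
After k=3: 205.866.
Correction k=4: B_{8}/8! · (f^{(7)}(39) − f^{(7)}(3)) = −1/1209600 · (1.62795e-08 − 1.70065e-07) = 1.27138e-13.

S_4 ≈ 205.866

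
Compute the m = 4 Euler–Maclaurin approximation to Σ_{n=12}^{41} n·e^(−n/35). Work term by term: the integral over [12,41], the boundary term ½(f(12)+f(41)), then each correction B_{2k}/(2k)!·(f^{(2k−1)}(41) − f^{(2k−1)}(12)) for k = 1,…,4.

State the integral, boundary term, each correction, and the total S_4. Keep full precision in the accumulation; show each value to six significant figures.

S_4 ≈ 353.693

The integral term ∫_12^41 x·e^(−x/35) dx = 343.124.
Endpoint term: (f(12) + f(41))/2 = (8.51688 + 12.7069)/2 = 10.6119.
Integral + boundary = 353.736.
k=1: B_{2}/(2)! × [f^{(1)}(41) − f^{(1)}(12)] = 1/12 × (-0.0531298 − 0.466400) = -0.0432942.
After k=1: 353.693.
k=2: B_{4}/(4)! × [f^{(3)}(41) − f^{(3)}(12)] = −1/720 × (0.000462627 − 0.00153949) = 1.49565e-06.
After k=2: 353.693.
k=3: B_{6}/(6)! × [f^{(5)}(41) − f^{(5)}(12)] = 1/30240 × (7.90714e-07 − 2.20265e-06) = -4.66911e-11.
After k=3: 353.693.
k=4: B_{8}/(8)! × [f^{(7)}(41) − f^{(7)}(12)] = −1/1209600 × (9.82673e-10 − 2.57027e-09) = 1.31250e-15.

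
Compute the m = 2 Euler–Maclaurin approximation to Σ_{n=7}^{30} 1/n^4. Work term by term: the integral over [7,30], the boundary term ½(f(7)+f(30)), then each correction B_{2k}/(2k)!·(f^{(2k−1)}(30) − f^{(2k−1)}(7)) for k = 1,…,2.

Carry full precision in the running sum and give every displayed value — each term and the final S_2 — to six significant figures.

S_2 ≈ 0.00118795

Integral: ∫_7^30 1/x^4 dx = 0.000959472.
Boundary: ½(f(7) + f(30)) = ½(0.000416493 + 1.23457e-06) = 0.000208864.
Running total after boundary: 0.00116834.
Order-1 term: 1/12 · (-1.64609e-07 − (-0.000237996)) = 1.98193e-05.
Partial sum through k=1: 0.00118815.
Order-2 term: −1/720 · (-5.48697e-09 − (-0.000145712)) = -2.02370e-07.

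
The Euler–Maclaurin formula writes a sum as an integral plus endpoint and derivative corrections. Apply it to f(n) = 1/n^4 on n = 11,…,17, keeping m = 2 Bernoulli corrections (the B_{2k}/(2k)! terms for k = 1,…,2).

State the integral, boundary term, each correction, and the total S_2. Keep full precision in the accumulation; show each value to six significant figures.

S_2 ≈ 0.000224555

Integral: ∫_11^17 1/x^4 dx = 0.000182591.
½[f(11) + f(17)] = ½[6.83013e-05 + 1.19730e-05] = 4.01372e-05.
Integral + boundary = 0.000222728.
k=1: B_{2}/(2)! × [f^{(1)}(17) − f^{(1)}(11)] = 1/12 × (-2.81719e-06 − (-2.48369e-05)) = 1.83497e-06.
After k=1: 0.000224563.
k=2: B_{4}/(4)! × [f^{(3)}(17) − f^{(3)}(11)] = −1/720 × (-2.92441e-07 − (-6.15790e-06)) = -8.14647e-09.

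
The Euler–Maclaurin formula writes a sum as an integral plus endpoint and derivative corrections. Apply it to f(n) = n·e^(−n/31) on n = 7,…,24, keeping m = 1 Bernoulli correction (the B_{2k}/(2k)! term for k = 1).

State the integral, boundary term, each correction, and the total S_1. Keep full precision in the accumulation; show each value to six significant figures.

S_1 ≈ 162.043

The integral term ∫_7^24 x·e^(−x/31) dx = 153.760.
Boundary: ½(f(7) + f(24)) = ½(5.58511 + 11.0658) = 8.32546.
So far: 162.086.
k=1: B_{2}/(2)! × [f^{(1)}(24) − f^{(1)}(7)] = 1/12 × (0.104114 − 0.617708) = -0.0427995.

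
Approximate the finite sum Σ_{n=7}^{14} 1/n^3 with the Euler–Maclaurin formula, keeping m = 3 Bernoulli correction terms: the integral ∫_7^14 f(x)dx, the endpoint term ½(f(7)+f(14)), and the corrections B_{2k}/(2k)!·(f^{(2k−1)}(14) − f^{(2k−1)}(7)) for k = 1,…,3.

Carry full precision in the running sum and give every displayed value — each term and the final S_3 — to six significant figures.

∫_7^14 1/x^3 dx evaluates to 0.00765306.
Boundary: ½(f(7) + f(14)) = ½(0.00291545 + 0.000364431) = 0.00163994.
Running total after boundary: 0.00929300.
Correction k=1: B_{2}/2! · (f^{(1)}(14) − f^{(1)}(7)) = 1/12 · (-7.80925e-05 − (-0.00124948)) = 9.76156e-05.
Running total after k=1: 0.00939062.
Correction k=2: B_{4}/4! · (f^{(3)}(14) − f^{(3)}(7)) = −1/720 · (-7.96862e-06 − (-0.000509992)) = -6.97254e-07.
Running total after k=2: 0.00938992.
Correction k=3: B_{6}/6! · (f^{(5)}(14) − f^{(5)}(7)) = 1/30240 · (-1.70756e-06 − (-0.000437136)) = 1.43991e-08.

S_3 ≈ 0.00938994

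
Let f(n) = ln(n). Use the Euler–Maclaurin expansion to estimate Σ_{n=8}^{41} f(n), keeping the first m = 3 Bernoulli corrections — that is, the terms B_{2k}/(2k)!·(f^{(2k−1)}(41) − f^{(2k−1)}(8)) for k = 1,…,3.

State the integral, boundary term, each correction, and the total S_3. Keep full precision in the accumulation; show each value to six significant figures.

S_3 ≈ 105.509

Integral: ∫_8^41 ln(x) dx = 102.621.
½[f(8) + f(41)] = ½[2.07944 + 3.71357] = 2.89651.
So far: 105.517.
k=1: B_{2}/(2)! × [f^{(1)}(41) − f^{(1)}(8)] = 1/12 × (0.0243902 − 0.125000) = -0.00838415.
Partial sum through k=1: 105.509.
k=2: B_{4}/(4)! × [f^{(3)}(41) − f^{(3)}(8)] = −1/720 × (2.90187e-05 − 0.00390625) = 5.38504e-06.
Partial sum through k=2: 105.509.
k=3: B_{6}/(6)! × [f^{(5)}(41) − f^{(5)}(8)] = 1/30240 × (2.07153e-07 − 0.000732422) = -2.42134e-08.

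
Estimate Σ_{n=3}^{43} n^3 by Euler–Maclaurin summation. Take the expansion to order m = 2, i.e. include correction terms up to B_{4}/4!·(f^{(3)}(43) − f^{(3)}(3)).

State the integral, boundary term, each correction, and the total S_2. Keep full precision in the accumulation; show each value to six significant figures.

S_2 ≈ 894907

Integral: ∫_3^43 x^3 dx = 854680.
½[f(3) + f(43)] = ½[27.0000 + 79507.0] = 39767.0.
Integral + boundary = 894447.
k=1: B_{2}/(2)! × [f^{(1)}(43) − f^{(1)}(3)] = 1/12 × (5547.00 − 27.0000) = 460.000.
Partial sum through k=1: 894907.
k=2: B_{4}/(4)! × [f^{(3)}(43) − f^{(3)}(3)] = −1/720 × (6.00000 − 6.00000) = 0.00000.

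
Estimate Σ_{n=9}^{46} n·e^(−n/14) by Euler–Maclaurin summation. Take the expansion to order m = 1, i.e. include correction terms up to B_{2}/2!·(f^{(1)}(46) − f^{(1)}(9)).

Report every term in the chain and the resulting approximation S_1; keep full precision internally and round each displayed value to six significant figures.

Integral: ∫_9^46 x·e^(−x/14) dx = 137.876.
Endpoint term: (f(9) + f(46))/2 = (4.73209 + 1.72104)/2 = 3.22656.
Integral + boundary = 141.103.
Order-1 term: 1/12 · (-0.0855174 − 0.187781) = -0.0227749.

S_1 ≈ 141.080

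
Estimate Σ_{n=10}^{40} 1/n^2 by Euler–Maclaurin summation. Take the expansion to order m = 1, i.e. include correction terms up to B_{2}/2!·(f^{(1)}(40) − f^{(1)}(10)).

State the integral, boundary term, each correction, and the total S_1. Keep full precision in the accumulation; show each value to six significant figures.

S_1 ≈ 0.0804766

Integral: ∫_10^40 1/x^2 dx = 0.0750000.
½[f(10) + f(40)] = ½[0.0100000 + 0.000625000] = 0.00531250.
So far: 0.0803125.
Correction k=1: B_{2}/2! · (f^{(1)}(40) − f^{(1)}(10)) = 1/12 · (-3.12500e-05 − (-0.00200000)) = 0.000164063.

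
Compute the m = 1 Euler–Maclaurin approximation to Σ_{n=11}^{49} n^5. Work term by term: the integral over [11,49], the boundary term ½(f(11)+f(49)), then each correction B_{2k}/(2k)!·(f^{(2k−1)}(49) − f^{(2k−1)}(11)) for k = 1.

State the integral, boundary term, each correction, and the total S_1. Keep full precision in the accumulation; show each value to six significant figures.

Integral: ∫_11^49 x^5 dx = 2.30659e+09.
Boundary: ½(f(11) + f(49)) = ½(161051 + 2.82475e+08) = 1.41318e+08.
Running total after boundary: 2.44790e+09.
Order-1 term: 1/12 · (2.88240e+07 − 73205.0) = 2.39590e+06.

S_1 ≈ 2.45030e+09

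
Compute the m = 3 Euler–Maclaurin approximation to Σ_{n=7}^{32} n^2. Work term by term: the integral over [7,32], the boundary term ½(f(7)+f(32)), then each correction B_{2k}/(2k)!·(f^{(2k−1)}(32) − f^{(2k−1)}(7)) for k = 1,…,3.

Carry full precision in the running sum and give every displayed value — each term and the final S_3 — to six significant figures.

Integral: ∫_7^32 x^2 dx = 10808.3.
Boundary: ½(f(7) + f(32)) = ½(49.0000 + 1024.00) = 536.500.
Integral + boundary = 11344.8.
Order-1 term: 1/12 · (64.0000 − 14.0000) = 4.16667.
After k=1: 11349.0.
Order-2 term: −1/720 · (0.00000 − 0.00000) = 0.00000.
After k=2: 11349.0.
Order-3 term: 1/30240 · (0.00000 − 0.00000) = 0.00000.

S_3 ≈ 11349.0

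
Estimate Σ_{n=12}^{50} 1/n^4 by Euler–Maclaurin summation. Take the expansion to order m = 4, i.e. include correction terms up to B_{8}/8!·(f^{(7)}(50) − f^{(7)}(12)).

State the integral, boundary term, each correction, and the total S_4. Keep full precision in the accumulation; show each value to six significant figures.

S_4 ≈ 0.000215761

∫_12^50 1/x^4 dx evaluates to 0.000190235.
½[f(12) + f(50)] = ½[4.82253e-05 + 1.60000e-07] = 2.41927e-05.
So far: 0.000214427.
Correction k=1: B_{2}/2! · (f^{(1)}(50) − f^{(1)}(12)) = 1/12 · (-1.28000e-08 − (-1.60751e-05)) = 1.33853e-06.
Partial sum through k=1: 0.000215766.
Correction k=2: B_{4}/4! · (f^{(3)}(50) − f^{(3)}(12)) = −1/720 · (-1.53600e-10 − (-3.34898e-06)) = -4.65115e-09.
Partial sum through k=2: 0.000215761.
Correction k=3: B_{6}/6! · (f^{(5)}(50) − f^{(5)}(12)) = 1/30240 · (-3.44064e-12 − (-1.30238e-06)) = 4.30680e-11.
Partial sum through k=3: 0.000215761.
Correction k=4: B_{8}/8! · (f^{(7)}(50) − f^{(7)}(12)) = −1/1209600 · (-1.23863e-13 − (-8.13988e-07)) = -6.72940e-13.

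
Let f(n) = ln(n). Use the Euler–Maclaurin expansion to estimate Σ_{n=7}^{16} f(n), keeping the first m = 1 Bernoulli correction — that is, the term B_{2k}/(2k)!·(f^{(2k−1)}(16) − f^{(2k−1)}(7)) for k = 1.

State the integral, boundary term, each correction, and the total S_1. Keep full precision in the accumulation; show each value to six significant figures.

S_1 ≈ 24.0926

Integral: ∫_7^16 ln(x) dx = 21.7400.
½[f(7) + f(16)] = ½[1.94591 + 2.77259] = 2.35925.
Integral + boundary = 24.0993.
k=1: B_{2}/(2)! × [f^{(1)}(16) − f^{(1)}(7)] = 1/12 × (0.0625000 − 0.142857) = -0.00669643.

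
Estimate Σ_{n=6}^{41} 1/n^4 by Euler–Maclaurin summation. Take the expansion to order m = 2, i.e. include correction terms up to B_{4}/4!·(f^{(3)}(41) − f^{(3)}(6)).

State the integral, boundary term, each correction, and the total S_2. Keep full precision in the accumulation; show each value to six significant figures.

S_2 ≈ 0.00196662

∫_6^41 1/x^4 dx evaluates to 0.00153837.
Endpoint term: (f(6) + f(41))/2 = (0.000771605 + 3.53887e-07)/2 = 0.000385979.
Running total after boundary: 0.00192435.
Correction k=1: B_{2}/2! · (f^{(1)}(41) − f^{(1)}(6)) = 1/12 · (-3.45256e-08 − (-0.000514403)) = 4.28641e-05.
Partial sum through k=1: 0.00196722.
Correction k=2: B_{4}/4! · (f^{(3)}(41) − f^{(3)}(6)) = −1/720 · (-6.16161e-10 − (-0.000428669)) = -5.95373e-07.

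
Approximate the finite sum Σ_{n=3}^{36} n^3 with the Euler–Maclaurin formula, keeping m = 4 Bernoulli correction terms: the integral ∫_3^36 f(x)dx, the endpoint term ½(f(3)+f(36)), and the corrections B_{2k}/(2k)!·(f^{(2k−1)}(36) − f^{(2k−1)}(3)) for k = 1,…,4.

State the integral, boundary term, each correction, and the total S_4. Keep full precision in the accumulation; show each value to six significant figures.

∫_3^36 x^3 dx evaluates to 419884.
½[f(3) + f(36)] = ½[27.0000 + 46656.0] = 23341.5.
Integral + boundary = 443225.
Order-1 term: 1/12 · (3888.00 − 27.0000) = 321.750.
Running total after k=1: 443547.
Order-2 term: −1/720 · (6.00000 − 6.00000) = 0.00000.
Running total after k=2: 443547.
Order-3 term: 1/30240 · (0.00000 − 0.00000) = 0.00000.
Running total after k=3: 443547.
Order-4 term: −1/1209600 · (0.00000 − 0.00000) = 0.00000.

S_4 ≈ 443547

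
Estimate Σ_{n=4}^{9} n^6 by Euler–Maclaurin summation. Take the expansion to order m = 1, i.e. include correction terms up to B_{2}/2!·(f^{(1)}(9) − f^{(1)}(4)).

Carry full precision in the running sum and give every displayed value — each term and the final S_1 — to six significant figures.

S_1 ≈ 977722

Integral: ∫_4^9 x^6 dx = 680941.
½[f(4) + f(9)] = ½[4096.00 + 531441] = 267768.
Running total after boundary: 948709.
k=1: B_{2}/(2)! × [f^{(1)}(9) − f^{(1)}(4)] = 1/12 × (354294 − 6144.00) = 29012.5.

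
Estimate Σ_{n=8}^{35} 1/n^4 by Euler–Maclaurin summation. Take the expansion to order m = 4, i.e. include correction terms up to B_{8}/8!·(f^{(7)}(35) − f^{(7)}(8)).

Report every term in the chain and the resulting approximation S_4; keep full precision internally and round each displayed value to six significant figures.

S_4 ≈ 0.000775759

The integral term ∫_8^35 1/x^4 dx = 0.000643267.
Endpoint term: (f(8) + f(35))/2 = (0.000244141 + 6.66389e-07)/2 = 0.000122404.
So far: 0.000765671.
k=1: B_{2}/(2)! × [f^{(1)}(35) − f^{(1)}(8)] = 1/12 × (-7.61587e-08 − (-0.000122070)) = 1.01662e-05.
Partial sum through k=1: 0.000775837.
k=2: B_{4}/(4)! × [f^{(3)}(35) − f^{(3)}(8)] = −1/720 × (-1.86511e-09 − (-5.72205e-05)) = -7.94703e-08.
Partial sum through k=2: 0.000775757.
k=3: B_{6}/(6)! × [f^{(5)}(35) − f^{(5)}(8)] = 1/30240 × (-8.52623e-11 − (-5.00679e-05)) = 1.65568e-09.
Partial sum through k=3: 0.000775759.
k=4: B_{8}/(8)! × [f^{(7)}(35) − f^{(7)}(8)] = −1/1209600 × (-6.26417e-12 − (-7.04080e-05)) = -5.82077e-11.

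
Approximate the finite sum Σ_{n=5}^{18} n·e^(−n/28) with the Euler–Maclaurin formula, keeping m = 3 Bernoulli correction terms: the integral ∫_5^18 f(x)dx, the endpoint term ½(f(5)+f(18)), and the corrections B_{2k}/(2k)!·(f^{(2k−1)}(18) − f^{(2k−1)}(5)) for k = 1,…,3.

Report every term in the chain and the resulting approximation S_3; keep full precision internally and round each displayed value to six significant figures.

S_3 ≈ 102.460

Integral: ∫_5^18 x·e^(−x/28) dx = 95.6780.
Boundary: ½(f(5) + f(18)) = ½(4.18232 + 9.46418) = 6.82325.
So far: 102.501.
k=1: B_{2}/(2)! × [f^{(1)}(18) − f^{(1)}(5)] = 1/12 × (0.187781 − 0.687096) = -0.0416095.
After k=1: 102.460.
k=2: B_{4}/(4)! × [f^{(3)}(18) − f^{(3)}(5)] = −1/720 × (0.00158081 − 0.00301024) = 1.98531e-06.
After k=2: 102.460.
k=3: B_{6}/(6)! × [f^{(5)}(18) − f^{(5)}(5)] = 1/30240 × (3.72718e-06 − 6.56132e-06) = -9.37215e-11.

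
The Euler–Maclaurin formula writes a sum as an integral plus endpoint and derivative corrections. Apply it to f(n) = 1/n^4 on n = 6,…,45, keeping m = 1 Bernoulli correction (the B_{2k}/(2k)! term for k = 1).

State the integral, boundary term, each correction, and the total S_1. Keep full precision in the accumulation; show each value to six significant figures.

S_1 ≈ 0.00196834

Integral: ∫_6^45 1/x^4 dx = 0.00153955.
½[f(6) + f(45)] = ½[0.000771605 + 2.43865e-07] = 0.000385924.
Integral + boundary = 0.00192548.
Order-1 term: 1/12 · (-2.16769e-08 − (-0.000514403)) = 4.28651e-05.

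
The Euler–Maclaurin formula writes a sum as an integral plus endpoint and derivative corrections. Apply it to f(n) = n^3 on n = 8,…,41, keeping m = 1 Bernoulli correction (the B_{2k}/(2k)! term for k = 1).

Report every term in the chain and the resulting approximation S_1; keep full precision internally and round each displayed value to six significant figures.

S_1 ≈ 740537

The integral term ∫_8^41 x^3 dx = 705416.
½[f(8) + f(41)] = ½[512.000 + 68921.0] = 34716.5.
So far: 740133.
Order-1 term: 1/12 · (5043.00 − 192.000) = 404.250.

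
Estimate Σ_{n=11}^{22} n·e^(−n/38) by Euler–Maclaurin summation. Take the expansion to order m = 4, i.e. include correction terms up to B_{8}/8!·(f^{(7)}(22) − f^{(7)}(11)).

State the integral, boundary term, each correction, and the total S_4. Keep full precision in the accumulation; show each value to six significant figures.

S_4 ≈ 126.346

The integral term ∫_11^22 x·e^(−x/38) dx = 116.088.
Boundary: ½(f(11) + f(22)) = ½(8.23523 + 12.3307) = 10.2830.
Integral + boundary = 126.370.
k=1: B_{2}/(2)! × [f^{(1)}(22) − f^{(1)}(11)] = 1/12 × (0.235995 − 0.531941) = -0.0246622.
Running total after k=1: 126.346.
k=2: B_{4}/(4)! × [f^{(3)}(22) − f^{(3)}(11)] = −1/720 × (0.000939731 − 0.00140530) = 6.46627e-07.
Running total after k=2: 126.346.
k=3: B_{6}/(6)! × [f^{(5)}(22) − f^{(5)}(11)] = 1/30240 × (1.18839e-06 − 1.69129e-06) = -1.66304e-11.
Running total after k=3: 126.346.
k=4: B_{8}/(8)! × [f^{(7)}(22) − f^{(7)}(11)] = −1/1209600 × (1.19528e-09 − 1.66855e-09) = 3.91255e-16.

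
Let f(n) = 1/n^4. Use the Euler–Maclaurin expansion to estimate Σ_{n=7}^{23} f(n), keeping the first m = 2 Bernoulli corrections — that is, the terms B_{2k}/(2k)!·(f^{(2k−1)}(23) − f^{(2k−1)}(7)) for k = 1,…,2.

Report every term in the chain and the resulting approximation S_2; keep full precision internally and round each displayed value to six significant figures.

Integral: ∫_7^23 1/x^4 dx = 0.000944421.
Endpoint term: (f(7) + f(23))/2 = (0.000416493 + 3.57346e-06)/2 = 0.000210033.
Integral + boundary = 0.00115445.
k=1: B_{2}/(2)! × [f^{(1)}(23) − f^{(1)}(7)] = 1/12 × (-6.21471e-07 − (-0.000237996)) = 1.97812e-05.
Running total after k=1: 0.00117424.
k=2: B_{4}/(4)! × [f^{(3)}(23) − f^{(3)}(7)] = −1/720 × (-3.52441e-08 − (-0.000145712)) = -2.02329e-07.

S_2 ≈ 0.00117403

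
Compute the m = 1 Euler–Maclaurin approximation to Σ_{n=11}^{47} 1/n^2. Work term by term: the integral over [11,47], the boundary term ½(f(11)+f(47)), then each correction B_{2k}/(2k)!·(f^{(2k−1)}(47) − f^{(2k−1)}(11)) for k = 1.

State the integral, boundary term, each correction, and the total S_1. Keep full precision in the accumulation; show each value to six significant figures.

The integral term ∫_11^47 1/x^2 dx = 0.0696325.
½[f(11) + f(47)] = ½[0.00826446 + 0.000452694] = 0.00435858.
So far: 0.0739911.
Order-1 term: 1/12 · (-1.92636e-05 − (-0.00150263)) = 0.000123614.

S_1 ≈ 0.0741147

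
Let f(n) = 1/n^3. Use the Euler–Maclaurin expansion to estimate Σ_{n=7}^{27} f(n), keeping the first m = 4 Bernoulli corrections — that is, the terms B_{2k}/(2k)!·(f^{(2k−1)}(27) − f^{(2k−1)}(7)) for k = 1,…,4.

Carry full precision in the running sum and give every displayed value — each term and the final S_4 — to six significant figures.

S_4 ≈ 0.0111043

The integral term ∫_7^27 1/x^3 dx = 0.00951821.
Boundary: ½(f(7) + f(27)) = ½(0.00291545 + 5.08053e-05) = 0.00148313.
So far: 0.0110013.
Order-1 term: 1/12 · (-5.64503e-06 − (-0.00124948)) = 0.000103653.
Running total after k=1: 0.0111050.
Order-2 term: −1/720 · (-1.54870e-07 − (-0.000509992)) = -7.08107e-07.
Running total after k=2: 0.0111043.
Order-3 term: 1/30240 · (-8.92258e-09 − (-0.000437136)) = 1.44552e-08.
Running total after k=3: 0.0111043.
Order-4 term: −1/1209600 · (-8.81242e-10 − (-0.000642322)) = -5.31019e-10.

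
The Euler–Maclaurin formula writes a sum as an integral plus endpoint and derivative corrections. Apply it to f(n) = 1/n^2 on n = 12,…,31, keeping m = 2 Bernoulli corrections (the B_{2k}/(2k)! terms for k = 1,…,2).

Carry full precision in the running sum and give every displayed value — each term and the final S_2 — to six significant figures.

S_2 ≈ 0.0551585

Integral: ∫_12^31 1/x^2 dx = 0.0510753.
½[f(12) + f(31)] = ½[0.00694444 + 0.00104058] = 0.00399251.
So far: 0.0550678.
k=1: B_{2}/(2)! × [f^{(1)}(31) − f^{(1)}(12)] = 1/12 × (-6.71344e-05 − (-0.00115741)) = 9.08561e-05.
Running total after k=1: 0.0551586.
k=2: B_{4}/(4)! × [f^{(3)}(31) − f^{(3)}(12)] = −1/720 × (-8.38306e-07 − (-9.64506e-05)) = -1.32795e-07.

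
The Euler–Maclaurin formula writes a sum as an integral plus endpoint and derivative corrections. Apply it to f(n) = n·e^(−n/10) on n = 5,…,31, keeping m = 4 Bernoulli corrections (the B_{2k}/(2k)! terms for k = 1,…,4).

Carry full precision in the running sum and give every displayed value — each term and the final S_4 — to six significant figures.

∫_5^31 x·e^(−x/10) dx evaluates to 72.5094.
Boundary: ½(f(5) + f(31)) = ½(3.03265 + 1.39653) = 2.21459.
So far: 74.7240.
Order-1 term: 1/12 · (-0.0946033 − 0.303265) = -0.0331557.
After k=1: 74.6909.
Order-2 term: −1/720 · (-4.50492e-05 − 0.0151633) = 2.11227e-05.
After k=2: 74.6909.
Order-3 term: 1/30240 · (8.55935e-06 − 0.000272939) = -8.74271e-09.
After k=3: 74.6909.
Order-4 term: −1/1209600 · (1.75692e-07 − 3.94245e-06) = 3.11405e-12.

S_4 ≈ 74.6909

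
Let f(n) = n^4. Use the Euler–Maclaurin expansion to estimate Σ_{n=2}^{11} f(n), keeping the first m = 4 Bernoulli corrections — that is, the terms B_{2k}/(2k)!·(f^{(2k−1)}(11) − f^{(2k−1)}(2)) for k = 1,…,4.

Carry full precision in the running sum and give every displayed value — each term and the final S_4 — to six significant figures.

Integral: ∫_2^11 x^4 dx = 32203.8.
Endpoint term: (f(2) + f(11))/2 = (16.0000 + 14641.0)/2 = 7328.50.
So far: 39532.3.
Correction k=1: B_{2}/2! · (f^{(1)}(11) − f^{(1)}(2)) = 1/12 · (5324.00 − 32.0000) = 441.000.
Running total after k=1: 39973.3.
Correction k=2: B_{4}/4! · (f^{(3)}(11) − f^{(3)}(2)) = −1/720 · (264.000 − 48.0000) = -0.300000.
Running total after k=2: 39973.0.
Correction k=3: B_{6}/6! · (f^{(5)}(11) − f^{(5)}(2)) = 1/30240 · (0.00000 − 0.00000) = 0.00000.
Running total after k=3: 39973.0.
Correction k=4: B_{8}/8! · (f^{(7)}(11) − f^{(7)}(2)) = −1/1209600 · (0.00000 − 0.00000) = 0.00000.

S_4 ≈ 39973.0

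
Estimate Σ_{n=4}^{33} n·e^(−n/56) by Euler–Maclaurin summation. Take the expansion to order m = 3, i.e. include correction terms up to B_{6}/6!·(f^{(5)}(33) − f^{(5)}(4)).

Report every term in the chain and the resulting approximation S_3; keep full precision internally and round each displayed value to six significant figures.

The integral term ∫_4^33 x·e^(−x/56) dx = 363.630.
½[f(4) + f(33)] = ½[3.72425 + 18.3059] = 11.0151.
Integral + boundary = 374.645.
k=1: B_{2}/(2)! × [f^{(1)}(33) − f^{(1)}(4)] = 1/12 × (0.227833 − 0.864558) = -0.0530605.
After k=1: 374.592.
k=2: B_{4}/(4)! × [f^{(3)}(33) − f^{(3)}(4)] = −1/720 × (0.000426428 − 0.000869478) = 6.15347e-07.
After k=2: 374.592.
k=3: B_{6}/(6)! × [f^{(5)}(33) − f^{(5)}(4)] = 1/30240 × (2.48790e-07 − 4.66603e-07) = -7.20282e-12.

S_3 ≈ 374.592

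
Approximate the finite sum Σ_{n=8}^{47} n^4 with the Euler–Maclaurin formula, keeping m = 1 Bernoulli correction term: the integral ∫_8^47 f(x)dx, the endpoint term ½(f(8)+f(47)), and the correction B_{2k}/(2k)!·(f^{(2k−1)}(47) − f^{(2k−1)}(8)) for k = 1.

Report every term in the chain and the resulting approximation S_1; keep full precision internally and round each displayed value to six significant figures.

S_1 ≈ 4.83388e+07

∫_8^47 x^4 dx evaluates to 4.58624e+07.
Endpoint term: (f(8) + f(47))/2 = (4096.00 + 4.87968e+06)/2 = 2.44189e+06.
Integral + boundary = 4.83043e+07.
Correction k=1: B_{2}/2! · (f^{(1)}(47) − f^{(1)}(8)) = 1/12 · (415292 − 2048.00) = 34437.0.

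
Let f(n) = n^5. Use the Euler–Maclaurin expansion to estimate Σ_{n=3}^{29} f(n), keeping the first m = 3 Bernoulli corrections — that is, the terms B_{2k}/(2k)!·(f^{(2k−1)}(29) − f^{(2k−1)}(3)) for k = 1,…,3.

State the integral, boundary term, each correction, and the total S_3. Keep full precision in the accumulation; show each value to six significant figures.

∫_3^29 x^5 dx evaluates to 9.91371e+07.
Endpoint term: (f(3) + f(29))/2 = (243.000 + 2.05111e+07)/2 = 1.02557e+07.
So far: 1.09393e+08.
Correction k=1: B_{2}/2! · (f^{(1)}(29) − f^{(1)}(3)) = 1/12 · (3.53640e+06 − 405.000) = 294667.
Partial sum through k=1: 1.09687e+08.
Correction k=2: B_{4}/4! · (f^{(3)}(29) − f^{(3)}(3)) = −1/720 · (50460.0 − 540.000) = -69.3333.
Partial sum through k=2: 1.09687e+08.
Correction k=3: B_{6}/6! · (f^{(5)}(29) − f^{(5)}(3)) = 1/30240 · (120.000 − 120.000) = 0.00000.

S_3 ≈ 1.09687e+08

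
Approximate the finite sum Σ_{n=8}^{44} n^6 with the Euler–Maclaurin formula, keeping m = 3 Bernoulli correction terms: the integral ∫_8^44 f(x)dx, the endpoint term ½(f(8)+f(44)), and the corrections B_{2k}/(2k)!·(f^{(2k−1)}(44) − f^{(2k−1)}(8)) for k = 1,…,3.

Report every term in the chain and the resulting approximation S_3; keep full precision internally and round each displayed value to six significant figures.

The integral term ∫_8^44 x^6 dx = 4.56108e+10.
Boundary: ½(f(8) + f(44)) = ½(262144 + 7.25631e+09) = 3.62829e+09.
Integral + boundary = 4.92391e+10.
Correction k=1: B_{2}/2! · (f^{(1)}(44) − f^{(1)}(8)) = 1/12 · (9.89497e+08 − 196608) = 8.24417e+07.
Running total after k=1: 4.93215e+10.
Correction k=2: B_{4}/4! · (f^{(3)}(44) − f^{(3)}(8)) = −1/720 · (1.02221e+07 − 61440.0) = -14112.0.
Running total after k=2: 4.93215e+10.
Correction k=3: B_{6}/6! · (f^{(5)}(44) − f^{(5)}(8)) = 1/30240 · (31680.0 − 5760.00) = 0.857143.

S_3 ≈ 4.93215e+10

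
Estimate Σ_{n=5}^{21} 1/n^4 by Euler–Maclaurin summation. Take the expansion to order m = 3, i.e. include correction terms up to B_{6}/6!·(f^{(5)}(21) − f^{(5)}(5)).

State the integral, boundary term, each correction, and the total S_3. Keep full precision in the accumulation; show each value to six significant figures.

S_3 ≈ 0.00353781

Integral: ∫_5^21 1/x^4 dx = 0.00263067.
Boundary: ½(f(5) + f(21)) = ½(0.00160000 + 5.14189e-06) = 0.000802571.
So far: 0.00343324.
k=1: B_{2}/(2)! × [f^{(1)}(21) − f^{(1)}(5)] = 1/12 × (-9.79408e-07 − (-0.00128000)) = 0.000106585.
After k=1: 0.00353983.
k=2: B_{4}/(4)! × [f^{(3)}(21) − f^{(3)}(5)] = −1/720 × (-6.66264e-08 − (-0.00153600)) = -2.13324e-06.
After k=2: 0.00353770.
k=3: B_{6}/(6)! × [f^{(5)}(21) − f^{(5)}(5)] = 1/30240 × (-8.46049e-09 − (-0.00344064)) = 1.13777e-07.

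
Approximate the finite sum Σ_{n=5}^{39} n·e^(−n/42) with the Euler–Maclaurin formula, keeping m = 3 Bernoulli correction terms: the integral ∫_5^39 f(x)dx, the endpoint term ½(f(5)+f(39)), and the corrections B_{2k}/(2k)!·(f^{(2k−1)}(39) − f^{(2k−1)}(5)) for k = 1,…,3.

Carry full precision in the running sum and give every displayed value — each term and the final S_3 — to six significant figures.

The integral term ∫_5^39 x·e^(−x/42) dx = 408.259.
½[f(5) + f(39)] = ½[4.43883 + 15.4096] = 9.92421.
Running total after boundary: 418.183.
Order-1 term: 1/12 · (0.0282227 − 0.782079) = -0.0628214.
Running total after k=1: 418.120.
Order-2 term: −1/720 · (0.000463979 − 0.00144989) = 1.36932e-06.
Running total after k=2: 418.120.
Order-3 term: 1/30240 · (5.16983e-07 − 1.39253e-06) = -2.89534e-11.

S_3 ≈ 418.120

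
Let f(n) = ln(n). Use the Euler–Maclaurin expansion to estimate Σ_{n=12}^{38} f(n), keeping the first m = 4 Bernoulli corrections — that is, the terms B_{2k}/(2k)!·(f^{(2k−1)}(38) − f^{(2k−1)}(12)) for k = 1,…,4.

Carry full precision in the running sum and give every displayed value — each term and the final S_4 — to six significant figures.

S_4 ≈ 85.4659

Integral: ∫_12^38 ln(x) dx = 82.4094.
Boundary: ½(f(12) + f(38)) = ½(2.48491 + 3.63759) = 3.06125.
So far: 85.4706.
k=1: B_{2}/(2)! × [f^{(1)}(38) − f^{(1)}(12)] = 1/12 × (0.0263158 − 0.0833333) = -0.00475146.
Partial sum through k=1: 85.4659.
k=2: B_{4}/(4)! × [f^{(3)}(38) − f^{(3)}(12)] = −1/720 × (3.64485e-05 − 0.00115741) = 1.55689e-06.
Partial sum through k=2: 85.4659.
k=3: B_{6}/(6)! × [f^{(5)}(38) − f^{(5)}(12)] = 1/30240 × (3.02896e-07 − 9.64506e-05) = -3.17949e-09.
Partial sum through k=3: 85.4659.
k=4: B_{8}/(8)! × [f^{(7)}(38) − f^{(7)}(12)] = −1/1209600 × (6.29285e-09 − 2.00939e-05) = 1.66068e-11.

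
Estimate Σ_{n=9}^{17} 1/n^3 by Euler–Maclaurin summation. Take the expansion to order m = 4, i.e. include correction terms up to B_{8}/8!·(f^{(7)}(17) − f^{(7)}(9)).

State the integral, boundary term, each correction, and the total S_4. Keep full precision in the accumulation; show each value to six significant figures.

Integral: ∫_9^17 1/x^3 dx = 0.00444274.
Endpoint term: (f(9) + f(17))/2 = (0.00137174 + 0.000203542)/2 = 0.000787642.
Integral + boundary = 0.00523038.
k=1: B_{2}/(2)! × [f^{(1)}(17) − f^{(1)}(9)] = 1/12 × (-3.59191e-05 − (-0.000457247)) = 3.51107e-05.
After k=1: 0.00526549.
k=2: B_{4}/(4)! × [f^{(3)}(17) − f^{(3)}(9)] = −1/720 × (-2.48575e-06 − (-0.000112901)) = -1.53354e-07.
After k=2: 0.00526533.
k=3: B_{6}/(6)! × [f^{(5)}(17) − f^{(5)}(9)] = 1/30240 × (-3.61251e-07 − (-5.85410e-05)) = 1.92393e-09.
After k=3: 0.00526534.
k=4: B_{8}/(8)! × [f^{(7)}(17) − f^{(7)}(9)] = −1/1209600 × (-9.00003e-08 − (-5.20365e-05)) = -4.29452e-11.

S_4 ≈ 0.00526534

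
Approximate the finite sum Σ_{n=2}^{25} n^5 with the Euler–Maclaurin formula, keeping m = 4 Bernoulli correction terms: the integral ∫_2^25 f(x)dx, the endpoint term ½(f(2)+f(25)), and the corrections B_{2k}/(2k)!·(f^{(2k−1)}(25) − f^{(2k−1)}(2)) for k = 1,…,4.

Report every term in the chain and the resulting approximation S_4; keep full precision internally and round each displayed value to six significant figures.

S_4 ≈ 4.57356e+07

Integral: ∫_2^25 x^5 dx = 4.06901e+07.
Boundary: ½(f(2) + f(25)) = ½(32.0000 + 9.76562e+06) = 4.88283e+06.
So far: 4.55729e+07.
Correction k=1: B_{2}/2! · (f^{(1)}(25) − f^{(1)}(2)) = 1/12 · (1.95312e+06 − 80.0000) = 162754.
Running total after k=1: 4.57357e+07.
Correction k=2: B_{4}/4! · (f^{(3)}(25) − f^{(3)}(2)) = −1/720 · (37500.0 − 240.000) = -51.7500.
Running total after k=2: 4.57356e+07.
Correction k=3: B_{6}/6! · (f^{(5)}(25) − f^{(5)}(2)) = 1/30240 · (120.000 − 120.000) = 0.00000.
Running total after k=3: 4.57356e+07.
Correction k=4: B_{8}/8! · (f^{(7)}(25) − f^{(7)}(2)) = −1/1209600 · (0.00000 − 0.00000) = 0.00000.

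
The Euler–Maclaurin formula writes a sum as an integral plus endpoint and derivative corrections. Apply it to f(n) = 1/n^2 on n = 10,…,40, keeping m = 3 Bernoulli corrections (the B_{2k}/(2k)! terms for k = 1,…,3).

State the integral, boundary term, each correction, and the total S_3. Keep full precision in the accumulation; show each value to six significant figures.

S_3 ≈ 0.0804762

Integral: ∫_10^40 1/x^2 dx = 0.0750000.
Endpoint term: (f(10) + f(40))/2 = (0.0100000 + 0.000625000)/2 = 0.00531250.
So far: 0.0803125.
Correction k=1: B_{2}/2! · (f^{(1)}(40) − f^{(1)}(10)) = 1/12 · (-3.12500e-05 − (-0.00200000)) = 0.000164063.
Running total after k=1: 0.0804766.
Correction k=2: B_{4}/4! · (f^{(3)}(40) − f^{(3)}(10)) = −1/720 · (-2.34375e-07 − (-0.000240000)) = -3.33008e-07.
Running total after k=2: 0.0804762.
Correction k=3: B_{6}/6! · (f^{(5)}(40) − f^{(5)}(10)) = 1/30240 · (-4.39453e-09 − (-7.20000e-05)) = 2.38081e-09.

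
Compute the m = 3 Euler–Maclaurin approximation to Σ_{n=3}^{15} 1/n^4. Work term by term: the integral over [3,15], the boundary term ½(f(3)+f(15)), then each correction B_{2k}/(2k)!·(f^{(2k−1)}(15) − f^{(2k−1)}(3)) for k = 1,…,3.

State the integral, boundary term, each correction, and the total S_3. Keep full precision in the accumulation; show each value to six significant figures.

S_3 ≈ 0.0197360

The integral term ∫_3^15 1/x^4 dx = 0.0122469.
½[f(3) + f(15)] = ½[0.0123457 + 1.97531e-05] = 0.00618272.
Running total after boundary: 0.0184296.
k=1: B_{2}/(2)! × [f^{(1)}(15) − f^{(1)}(3)] = 1/12 × (-5.26749e-06 − (-0.0164609)) = 0.00137130.
Partial sum through k=1: 0.0198009.
k=2: B_{4}/(4)! × [f^{(3)}(15) − f^{(3)}(3)] = −1/720 × (-7.02332e-07 − (-0.0548697)) = -7.62069e-05.
Partial sum through k=2: 0.0197247.
k=3: B_{6}/(6)! × [f^{(5)}(15) − f^{(5)}(3)] = 1/30240 × (-1.74803e-07 − (-0.341411)) = 1.12901e-05.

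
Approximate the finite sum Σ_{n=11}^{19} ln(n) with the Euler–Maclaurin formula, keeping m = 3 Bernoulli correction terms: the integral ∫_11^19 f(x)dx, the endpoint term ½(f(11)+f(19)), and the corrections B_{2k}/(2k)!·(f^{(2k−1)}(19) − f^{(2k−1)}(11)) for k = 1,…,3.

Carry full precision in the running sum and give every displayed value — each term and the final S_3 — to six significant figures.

Integral: ∫_11^19 ln(x) dx = 21.5675.
½[f(11) + f(19)] = ½[2.39790 + 2.94444] = 2.67117.
Integral + boundary = 24.2387.
Order-1 term: 1/12 · (0.0526316 − 0.0909091) = -0.00318979.
Partial sum through k=1: 24.2355.
Order-2 term: −1/720 · (0.000291588 − 0.00150263) = 1.68200e-06.
Partial sum through k=2: 24.2355.
Order-3 term: 1/30240 · (9.69267e-06 − 0.000149021) = -4.60742e-09.

S_3 ≈ 24.2355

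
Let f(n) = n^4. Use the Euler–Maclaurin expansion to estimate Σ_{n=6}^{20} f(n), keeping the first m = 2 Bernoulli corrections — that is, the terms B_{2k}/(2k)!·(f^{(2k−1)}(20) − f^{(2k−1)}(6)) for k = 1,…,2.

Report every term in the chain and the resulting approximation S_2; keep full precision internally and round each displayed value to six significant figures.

S_2 ≈ 721687

The integral term ∫_6^20 x^4 dx = 638445.
Endpoint term: (f(6) + f(20))/2 = (1296.00 + 160000)/2 = 80648.0.
So far: 719093.
Order-1 term: 1/12 · (32000.0 − 864.000) = 2594.67.
After k=1: 721687.
Order-2 term: −1/720 · (480.000 − 144.000) = -0.466667.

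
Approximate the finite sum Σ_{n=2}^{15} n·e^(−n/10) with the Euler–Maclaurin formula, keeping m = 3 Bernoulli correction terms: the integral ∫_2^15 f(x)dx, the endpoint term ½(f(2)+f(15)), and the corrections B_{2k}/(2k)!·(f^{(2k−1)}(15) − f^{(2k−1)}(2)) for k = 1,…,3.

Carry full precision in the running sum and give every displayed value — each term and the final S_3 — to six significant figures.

S_3 ≈ 44.8935

The integral term ∫_2^15 x·e^(−x/10) dx = 42.4652.
½[f(2) + f(15)] = ½[1.63746 + 3.34695] = 2.49221.
Running total after boundary: 44.9574.
Order-1 term: 1/12 · (-0.111565 − 0.654985) = -0.0638791.
Running total after k=1: 44.8935.
Order-2 term: −1/720 · (0.00334695 − 0.0229245) = 2.71910e-05.
Running total after k=2: 44.8935.
Order-3 term: 1/30240 · (7.80956e-05 − 0.000392991) = -1.04132e-08.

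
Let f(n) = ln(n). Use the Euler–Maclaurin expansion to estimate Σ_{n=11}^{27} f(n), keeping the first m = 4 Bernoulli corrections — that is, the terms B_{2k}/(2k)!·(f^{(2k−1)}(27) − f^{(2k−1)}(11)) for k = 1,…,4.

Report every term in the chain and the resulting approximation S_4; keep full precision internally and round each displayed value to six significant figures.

S_4 ≈ 49.4531

∫_11^27 ln(x) dx evaluates to 46.6107.
Endpoint term: (f(11) + f(27))/2 = (2.39790 + 3.29584)/2 = 2.84687.
Running total after boundary: 49.4576.
k=1: B_{2}/(2)! × [f^{(1)}(27) − f^{(1)}(11)] = 1/12 × (0.0370370 − 0.0909091) = -0.00448934.
Partial sum through k=1: 49.4531.
k=2: B_{4}/(4)! × [f^{(3)}(27) − f^{(3)}(11)] = −1/720 × (0.000101611 − 0.00150263) = 1.94586e-06.
Partial sum through k=2: 49.4531.
k=3: B_{6}/(6)! × [f^{(5)}(27) − f^{(5)}(11)] = 1/30240 × (1.67260e-06 − 0.000149021) = -4.87264e-09.
Partial sum through k=3: 49.4531.
k=4: B_{8}/(8)! × [f^{(7)}(27) − f^{(7)}(11)] = −1/1209600 × (6.88313e-08 − 3.69474e-05) = 3.04882e-11.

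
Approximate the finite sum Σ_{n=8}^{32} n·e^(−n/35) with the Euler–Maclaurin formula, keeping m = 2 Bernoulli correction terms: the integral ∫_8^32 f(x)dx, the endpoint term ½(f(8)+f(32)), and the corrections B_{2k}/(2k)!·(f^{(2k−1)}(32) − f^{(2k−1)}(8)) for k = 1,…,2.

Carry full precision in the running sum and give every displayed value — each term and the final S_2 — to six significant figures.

S_2 ≈ 267.147

∫_8^32 x·e^(−x/35) dx evaluates to 257.600.
Boundary: ½(f(8) + f(32)) = ½(6.36536 + 12.8257) = 9.59552.
Integral + boundary = 267.195.
Correction k=1: B_{2}/2! · (f^{(1)}(32) − f^{(1)}(8)) = 1/12 · (0.0343545 − 0.613802) = -0.0482873.
Partial sum through k=1: 267.147.
Correction k=2: B_{4}/4! · (f^{(3)}(32) − f^{(3)}(8)) = −1/720 · (0.000682416 − 0.00180012) = 1.55236e-06.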